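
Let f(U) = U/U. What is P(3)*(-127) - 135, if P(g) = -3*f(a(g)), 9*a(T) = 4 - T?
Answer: 246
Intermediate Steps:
a(T) = 4/9 - T/9 (a(T) = (4 - T)/9 = 4/9 - T/9)
f(U) = 1
P(g) = -3 (P(g) = -3*1 = -3)
P(3)*(-127) - 135 = -3*(-127) - 135 = 381 - 135 = 246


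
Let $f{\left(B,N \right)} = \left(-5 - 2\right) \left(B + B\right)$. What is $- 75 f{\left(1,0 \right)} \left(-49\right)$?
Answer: $-51450$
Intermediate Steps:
$f{\left(B,N \right)} = - 14 B$ ($f{\left(B,N \right)} = - 7 \cdot 2 B = - 14 B$)
$- 75 f{\left(1,0 \right)} \left(-49\right) = - 75 \left(\left(-14\right) 1\right) \left(-49\right) = \left(-75\right) \left(-14\right) \left(-49\right) = 1050 \left(-49\right) = -51450$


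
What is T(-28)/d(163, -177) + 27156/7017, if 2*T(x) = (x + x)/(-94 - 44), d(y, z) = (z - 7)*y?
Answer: 9366305275/2420219436 ≈ 3.8700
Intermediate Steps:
d(y, z) = y*(-7 + z) (d(y, z) = (-7 + z)*y = y*(-7 + z))
T(x) = -x/138 (T(x) = ((x + x)/(-94 - 44))/2 = ((2*x)/(-138))/2 = ((2*x)*(-1/138))/2 = (-x/69)/2 = -x/138)
T(-28)/d(163, -177) + 27156/7017 = (-1/138*(-28))/((163*(-7 - 177))) + 27156/7017 = 14/(69*((163*(-184)))) + 27156*(1/7017) = (14/69)/(-29992) + 9052/2339 = (14/69)*(-1/29992) + 9052/2339 = -7/1034724 + 9052/2339 = 9366305275/2420219436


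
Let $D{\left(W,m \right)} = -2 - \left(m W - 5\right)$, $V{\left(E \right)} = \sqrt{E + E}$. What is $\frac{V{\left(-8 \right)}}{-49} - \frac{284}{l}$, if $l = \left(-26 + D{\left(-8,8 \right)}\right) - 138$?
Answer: $\frac{284}{97} - \frac{4 i}{49} \approx 2.9278 - 0.081633 i$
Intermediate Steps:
$V{\left(E \right)} = \sqrt{2} \sqrt{E}$ ($V{\left(E \right)} = \sqrt{2 E} = \sqrt{2} \sqrt{E}$)
$D{\left(W,m \right)} = 3 - W m$ ($D{\left(W,m \right)} = -2 - \left(W m - 5\right) = -2 - \left(-5 + W m\right) = 3 - W m$)
$l = -97$ ($l = \left(-26 - \left(-3 - 64\right)\right) - 138 = \left(-26 + \left(3 + 64\right)\right) - 138 = \left(-26 + 67\right) - 138 = 41 - 138 = -97$)
$\frac{V{\left(-8 \right)}}{-49} - \frac{284}{l} = \frac{\sqrt{2} \sqrt{-8}}{-49} - \frac{284}{-97} = \sqrt{2} \cdot 2 i \sqrt{2} \left(- \frac{1}{49}\right) - - \frac{284}{97} = 4 i \left(- \frac{1}{49}\right) + \frac{284}{97} = - \frac{4 i}{49} + \frac{284}{97} = \frac{284}{97} - \frac{4 i}{49}$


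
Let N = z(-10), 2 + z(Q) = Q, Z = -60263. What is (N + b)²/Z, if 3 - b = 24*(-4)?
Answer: -7569/60263 ≈ -0.12560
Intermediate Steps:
b = 99 (b = 3 - 24*(-4) = 3 - 1*(-96) = 3 + 96 = 99)
z(Q) = -2 + Q
N = -12 (N = -2 - 10 = -12)
(N + b)²/Z = (-12 + 99)²/(-60263) = 87²*(-1/60263) = 7569*(-1/60263) = -7569/60263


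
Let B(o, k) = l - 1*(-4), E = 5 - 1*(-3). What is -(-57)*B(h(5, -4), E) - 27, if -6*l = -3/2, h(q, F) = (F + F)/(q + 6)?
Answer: 861/4 ≈ 215.25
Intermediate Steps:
h(q, F) = 2*F/(6 + q) (h(q, F) = (2*F)/(6 + q) = 2*F/(6 + q))
E = 8 (E = 5 + 3 = 8)
l = 1/4 (l = -(-1)/(2*2) = -1/6*(-3/2) = 1/4 ≈ 0.25000)
B(o, k) = 17/4 (B(o, k) = 1/4 - 1*(-4) = 1/4 + 4 = 17/4)
-(-57)*B(h(5, -4), E) - 27 = -(-57)*17/4 - 27 = -3*(-323/4) - 27 = 969/4 - 27 = 861/4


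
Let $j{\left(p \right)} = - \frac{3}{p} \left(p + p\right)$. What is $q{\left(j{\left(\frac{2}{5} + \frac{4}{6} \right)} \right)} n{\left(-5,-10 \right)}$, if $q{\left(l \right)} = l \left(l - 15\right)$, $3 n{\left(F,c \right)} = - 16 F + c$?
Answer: $2940$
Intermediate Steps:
$n{\left(F,c \right)} = - \frac{16 F}{3} + \frac{c}{3}$ ($n{\left(F,c \right)} = \frac{- 16 F + c}{3} = \frac{c - 16 F}{3} = - \frac{16 F}{3} + \frac{c}{3}$)
$j{\left(p \right)} = -6$ ($j{\left(p \right)} = - \frac{3}{p} 2 p = -6$)
$q{\left(l \right)} = l \left(-15 + l\right)$
$q{\left(j{\left(\frac{2}{5} + \frac{4}{6} \right)} \right)} n{\left(-5,-10 \right)} = - 6 \left(-15 - 6\right) \left(\left(- \frac{16}{3}\right) \left(-5\right) + \frac{1}{3} \left(-10\right)\right) = \left(-6\right) \left(-21\right) \left(\frac{80}{3} - \frac{10}{3}\right) = 126 \cdot \frac{70}{3} = 2940$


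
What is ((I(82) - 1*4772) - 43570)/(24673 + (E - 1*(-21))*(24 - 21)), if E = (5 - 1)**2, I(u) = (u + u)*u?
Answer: -17447/12392 ≈ -1.4079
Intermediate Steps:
I(u) = 2*u**2 (I(u) = (2*u)*u = 2*u**2)
E = 16 (E = 4**2 = 16)
((I(82) - 1*4772) - 43570)/(24673 + (E - 1*(-21))*(24 - 21)) = ((2*82**2 - 1*4772) - 43570)/(24673 + (16 - 1*(-21))*(24 - 21)) = ((2*6724 - 4772) - 43570)/(24673 + (16 + 21)*3) = ((13448 - 4772) - 43570)/(24673 + 37*3) = (8676 - 43570)/(24673 + 111) = -34894/24784 = -34894*1/24784 = -17447/12392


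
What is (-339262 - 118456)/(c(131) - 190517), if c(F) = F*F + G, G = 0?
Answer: 228859/86678 ≈ 2.6403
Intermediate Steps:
c(F) = F**2 (c(F) = F*F + 0 = F**2 + 0 = F**2)
(-339262 - 118456)/(c(131) - 190517) = (-339262 - 118456)/(131**2 - 190517) = -457718/(17161 - 190517) = -457718/(-173356) = -457718*(-1/173356) = 228859/86678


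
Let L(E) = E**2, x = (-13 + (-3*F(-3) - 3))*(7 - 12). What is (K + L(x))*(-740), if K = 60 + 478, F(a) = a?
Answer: -1304620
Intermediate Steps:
K = 538
x = 35 (x = (-13 + (-3*(-3) - 3))*(7 - 12) = (-13 + (9 - 3))*(-5) = (-13 + 6)*(-5) = -7*(-5) = 35)
(K + L(x))*(-740) = (538 + 35**2)*(-740) = (538 + 1225)*(-740) = 1763*(-740) = -1304620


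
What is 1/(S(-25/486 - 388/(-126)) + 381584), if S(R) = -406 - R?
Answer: 3402/1296757255 ≈ 2.6235e-6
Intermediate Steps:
1/(S(-25/486 - 388/(-126)) + 381584) = 1/((-406 - (-25/486 - 388/(-126))) + 381584) = 1/((-406 - (-25*1/486 - 388*(-1/126))) + 381584) = 1/((-406 - (-25/486 + 194/63)) + 381584) = 1/((-406 - 1*10301/3402) + 381584) = 1/((-406 - 10301/3402) + 381584) = 1/(-1391513/3402 + 381584) = 1/(1296757255/3402) = 3402/1296757255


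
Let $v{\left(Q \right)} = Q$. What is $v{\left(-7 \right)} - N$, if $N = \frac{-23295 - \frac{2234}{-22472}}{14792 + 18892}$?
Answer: $- \frac{2387572465}{378473424} \approx -6.3084$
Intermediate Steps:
$N = - \frac{261741503}{378473424}$ ($N = \frac{-23295 - - \frac{1117}{11236}}{33684} = \left(-23295 + \frac{1117}{11236}\right) \frac{1}{33684} = \left(- \frac{261741503}{11236}\right) \frac{1}{33684} = - \frac{261741503}{378473424} \approx -0.69157$)
$v{\left(-7 \right)} - N = -7 - - \frac{261741503}{378473424} = -7 + \frac{261741503}{378473424} = - \frac{2387572465}{378473424}$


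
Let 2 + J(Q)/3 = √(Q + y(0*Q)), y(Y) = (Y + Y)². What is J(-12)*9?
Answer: -54 + 54*I*√3 ≈ -54.0 + 93.531*I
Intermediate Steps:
y(Y) = 4*Y² (y(Y) = (2*Y)² = 4*Y²)
J(Q) = -6 + 3*√Q (J(Q) = -6 + 3*√(Q + 4*(0*Q)²) = -6 + 3*√(Q + 4*0²) = -6 + 3*√(Q + 4*0) = -6 + 3*√(Q + 0) = -6 + 3*√Q)
J(-12)*9 = (-6 + 3*√(-12))*9 = (-6 + 3*(2*I*√3))*9 = (-6 + 6*I*√3)*9 = -54 + 54*I*√3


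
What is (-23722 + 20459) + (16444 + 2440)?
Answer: 15621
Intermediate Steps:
(-23722 + 20459) + (16444 + 2440) = -3263 + 18884 = 15621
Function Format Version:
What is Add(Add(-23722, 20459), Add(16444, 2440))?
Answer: 15621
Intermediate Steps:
Add(Add(-23722, 20459), Add(16444, 2440)) = Add(-3263, 18884) = 15621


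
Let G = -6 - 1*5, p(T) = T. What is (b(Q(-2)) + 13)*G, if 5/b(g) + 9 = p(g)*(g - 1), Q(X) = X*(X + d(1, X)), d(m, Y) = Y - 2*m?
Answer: -17644/123 ≈ -143.45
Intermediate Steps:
Q(X) = X*(-2 + 2*X) (Q(X) = X*(X + (X - 2*1)) = X*(X + (X - 2)) = X*(X + (-2 + X)) = X*(-2 + 2*X))
b(g) = 5/(-9 + g*(-1 + g)) (b(g) = 5/(-9 + g*(g - 1)) = 5/(-9 + g*(-1 + g)))
G = -11 (G = -6 - 5 = -11)
(b(Q(-2)) + 13)*G = (5/(-9 + (2*(-2)*(-1 - 2))**2 - 2*(-2)*(-1 - 2)) + 13)*(-11) = (5/(-9 + (2*(-2)*(-3))**2 - 2*(-2)*(-3)) + 13)*(-11) = (5/(-9 + 12**2 - 1*12) + 13)*(-11) = (5/(-9 + 144 - 12) + 13)*(-11) = (5/123 + 13)*(-11) = (1604/123)*(-11) = -17644/123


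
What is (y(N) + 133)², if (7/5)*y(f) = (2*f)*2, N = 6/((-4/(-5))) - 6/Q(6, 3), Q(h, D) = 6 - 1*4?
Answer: 1042441/49 ≈ 21274.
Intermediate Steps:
Q(h, D) = 2 (Q(h, D) = 6 - 4 = 2)
N = 9/2 (N = 6/((-4/(-5))) - 6/2 = 6/((-4*(-⅕))) - 6*½ = 6/(⅘) - 3 = 6*(5/4) - 3 = 15/2 - 3 = 9/2 ≈ 4.5000)
y(f) = 20*f/7 (y(f) = 5*((2*f)*2)/7 = 5*(4*f)/7 = 20*f/7)
(y(N) + 133)² = ((20/7)*(9/2) + 133)² = (90/7 + 133)² = (1021/7)² = 1042441/49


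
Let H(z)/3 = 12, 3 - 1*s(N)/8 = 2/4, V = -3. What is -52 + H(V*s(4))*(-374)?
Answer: -13516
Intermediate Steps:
s(N) = 20 (s(N) = 24 - 16/4 = 24 - 8*½ = 24 - 4 = 20)
H(z) = 36 (H(z) = 3*12 = 36)
-52 + H(V*s(4))*(-374) = -52 + 36*(-374) = -52 - 13464 = -13516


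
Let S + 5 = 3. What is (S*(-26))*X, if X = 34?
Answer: 1768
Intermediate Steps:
S = -2 (S = -5 + 3 = -2)
(S*(-26))*X = -2*(-26)*34 = 52*34 = 1768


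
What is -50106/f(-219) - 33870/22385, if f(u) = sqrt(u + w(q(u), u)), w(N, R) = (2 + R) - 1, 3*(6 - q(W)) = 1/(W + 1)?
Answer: -6774/4477 + 50106*I*sqrt(437)/437 ≈ -1.5131 + 2396.9*I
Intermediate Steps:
q(W) = 6 - 1/(3*(1 + W)) (q(W) = 6 - 1/(3*(W + 1)) = 6 - 1/(3*(1 + W)))
w(N, R) = 1 + R
f(u) = sqrt(1 + 2*u) (f(u) = sqrt(u + (1 + u)) = sqrt(1 + 2*u))
-50106/f(-219) - 33870/22385 = -50106/sqrt(1 + 2*(-219)) - 33870/22385 = -50106/sqrt(1 - 438) - 33870*1/22385 = -50106*(-I*sqrt(437)/437) - 6774/4477 = -(-50106)*I*sqrt(437)/437 - 6774/4477 = 50106*I*sqrt(437)/437 - 6774/4477 = -6774/4477 + 50106*I*sqrt(437)/437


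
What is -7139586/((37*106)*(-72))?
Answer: 1189931/47064 ≈ 25.283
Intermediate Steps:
-7139586/((37*106)*(-72)) = -7139586/(3922*(-72)) = -7139586/(-282384) = -7139586*(-1/282384) = 1189931/47064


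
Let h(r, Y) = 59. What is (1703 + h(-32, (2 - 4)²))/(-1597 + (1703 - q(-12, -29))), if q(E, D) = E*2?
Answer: 881/65 ≈ 13.554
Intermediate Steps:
q(E, D) = 2*E
(1703 + h(-32, (2 - 4)²))/(-1597 + (1703 - q(-12, -29))) = (1703 + 59)/(-1597 + (1703 - 2*(-12))) = 1762/(-1597 + (1703 - 1*(-24))) = 1762/(-1597 + (1703 + 24)) = 1762/(-1597 + 1727) = 1762/130 = 1762*(1/130) = 881/65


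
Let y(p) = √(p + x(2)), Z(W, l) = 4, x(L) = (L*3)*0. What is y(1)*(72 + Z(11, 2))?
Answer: 76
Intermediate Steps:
x(L) = 0 (x(L) = (3*L)*0 = 0)
y(p) = √p (y(p) = √(p + 0) = √p)
y(1)*(72 + Z(11, 2)) = √1*(72 + 4) = 1*76 = 76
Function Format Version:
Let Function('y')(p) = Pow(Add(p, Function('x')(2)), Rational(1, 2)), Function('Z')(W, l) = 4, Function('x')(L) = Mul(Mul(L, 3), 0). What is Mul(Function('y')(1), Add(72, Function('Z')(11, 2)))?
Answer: 76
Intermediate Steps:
Function('x')(L) = 0 (Function('x')(L) = Mul(Mul(3, L), 0) = 0)
Function('y')(p) = Pow(p, Rational(1, 2)) (Function('y')(p) = Pow(Add(p, 0), Rational(1, 2)) = Pow(p, Rational(1, 2)))
Mul(Function('y')(1), Add(72, Function('Z')(11, 2))) = Mul(Pow(1, Rational(1, 2)), Add(72, 4)) = Mul(1, 76) = 76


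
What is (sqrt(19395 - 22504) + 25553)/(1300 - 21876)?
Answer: -25553/20576 - I*sqrt(3109)/20576 ≈ -1.2419 - 0.0027099*I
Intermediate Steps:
(sqrt(19395 - 22504) + 25553)/(1300 - 21876) = (sqrt(-3109) + 25553)/(-20576) = (I*sqrt(3109) + 25553)*(-1/20576) = (25553 + I*sqrt(3109))*(-1/20576) = -25553/20576 - I*sqrt(3109)/20576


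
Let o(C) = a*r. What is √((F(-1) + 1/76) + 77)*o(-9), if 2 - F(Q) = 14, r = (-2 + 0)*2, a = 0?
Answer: 0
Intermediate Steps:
r = -4 (r = -2*2 = -4)
F(Q) = -12 (F(Q) = 2 - 1*14 = 2 - 14 = -12)
o(C) = 0 (o(C) = 0*(-4) = 0)
√((F(-1) + 1/76) + 77)*o(-9) = √((-12 + 1/76) + 77)*0 = √(-911/76 + 77)*0 = √(4941/76)*0 = (9*√1159/38)*0 = 0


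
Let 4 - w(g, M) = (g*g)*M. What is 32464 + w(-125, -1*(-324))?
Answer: -5030032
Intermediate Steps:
w(g, M) = 4 - M*g² (w(g, M) = 4 - g*g*M = 4 - g²*M = 4 - M*g²)
32464 + w(-125, -1*(-324)) = 32464 + (4 - 1*(-1*(-324))*(-125)²) = 32464 + (4 - 1*324*15625) = 32464 + (4 - 5062500) = 32464 - 5062496 = -5030032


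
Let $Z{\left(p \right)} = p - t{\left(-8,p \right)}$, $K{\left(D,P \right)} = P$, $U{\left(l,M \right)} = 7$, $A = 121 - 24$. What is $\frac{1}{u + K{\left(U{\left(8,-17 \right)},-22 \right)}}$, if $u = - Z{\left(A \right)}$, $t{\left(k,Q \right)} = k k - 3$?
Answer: $- \frac{1}{58} \approx -0.017241$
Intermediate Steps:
$t{\left(k,Q \right)} = -3 + k^{2}$ ($t{\left(k,Q \right)} = k^{2} - 3 = -3 + k^{2}$)
$A = 97$ ($A = 121 - 24 = 97$)
$Z{\left(p \right)} = -61 + p$ ($Z{\left(p \right)} = p - \left(-3 + \left(-8\right)^{2}\right) = p - \left(-3 + 64\right) = p - 61 = -61 + p$)
$u = -36$ ($u = - (-61 + 97) = \left(-1\right) 36 = -36$)
$\frac{1}{u + K{\left(U{\left(8,-17 \right)},-22 \right)}} = \frac{1}{-36 - 22} = \frac{1}{-58} = - \frac{1}{58}$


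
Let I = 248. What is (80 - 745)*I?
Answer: -164920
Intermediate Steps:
(80 - 745)*I = (80 - 745)*248 = -665*248 = -164920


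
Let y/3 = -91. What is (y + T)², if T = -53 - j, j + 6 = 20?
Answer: 115600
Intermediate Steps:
j = 14 (j = -6 + 20 = 14)
y = -273 (y = 3*(-91) = -273)
T = -67 (T = -53 - 1*14 = -53 - 14 = -67)
(y + T)² = (-273 - 67)² = (-340)² = 115600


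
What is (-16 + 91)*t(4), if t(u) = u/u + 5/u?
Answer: 675/4 ≈ 168.75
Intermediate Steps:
t(u) = 1 + 5/u
(-16 + 91)*t(4) = (-16 + 91)*((5 + 4)/4) = 75*((¼)*9) = 75*(9/4) = 675/4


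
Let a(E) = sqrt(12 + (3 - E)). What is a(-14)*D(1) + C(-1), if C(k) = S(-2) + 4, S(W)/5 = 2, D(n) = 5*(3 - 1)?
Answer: 14 + 10*sqrt(29) ≈ 67.852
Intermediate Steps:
a(E) = sqrt(15 - E)
D(n) = 10 (D(n) = 5*2 = 10)
S(W) = 10 (S(W) = 5*2 = 10)
C(k) = 14 (C(k) = 10 + 4 = 14)
a(-14)*D(1) + C(-1) = sqrt(15 - 1*(-14))*10 + 14 = sqrt(15 + 14)*10 + 14 = sqrt(29)*10 + 14 = 10*sqrt(29) + 14 = 14 + 10*sqrt(29)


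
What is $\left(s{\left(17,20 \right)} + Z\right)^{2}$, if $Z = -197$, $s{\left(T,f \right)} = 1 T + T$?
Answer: $26569$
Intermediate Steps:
$s{\left(T,f \right)} = 2 T$ ($s{\left(T,f \right)} = T + T = 2 T$)
$\left(s{\left(17,20 \right)} + Z\right)^{2} = \left(2 \cdot 17 - 197\right)^{2} = \left(34 - 197\right)^{2} = \left(-163\right)^{2} = 26569$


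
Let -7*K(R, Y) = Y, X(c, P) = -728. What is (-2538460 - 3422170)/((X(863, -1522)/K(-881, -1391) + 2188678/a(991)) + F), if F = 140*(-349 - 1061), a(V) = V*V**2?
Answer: 310360833661804055/10278504938194743 ≈ 30.195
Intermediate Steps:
K(R, Y) = -Y/7
a(V) = V**3
F = -197400 (F = 140*(-1410) = -197400)
(-2538460 - 3422170)/((X(863, -1522)/K(-881, -1391) + 2188678/a(991)) + F) = (-2538460 - 3422170)/((-728/((-1/7*(-1391))) + 2188678/(991**3)) - 197400) = -5960630/((-728/1391/7 + 2188678/973242271) - 197400) = -5960630/((-728*7/1391 + 2188678*(1/973242271)) - 197400) = -5960630/((-392/107 + 2188678/973242271) - 197400) = -5960630/(-381276781686/104136922997 - 197400) = -5960630/(-20557009876389486/104136922997) = -5960630*(-104136922997/20557009876389486) = 310360833661804055/10278504938194743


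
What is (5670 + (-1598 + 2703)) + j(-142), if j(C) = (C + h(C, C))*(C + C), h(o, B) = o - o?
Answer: 47103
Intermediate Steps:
h(o, B) = 0
j(C) = 2*C² (j(C) = (C + 0)*(C + C) = C*(2*C) = 2*C²)
(5670 + (-1598 + 2703)) + j(-142) = (5670 + (-1598 + 2703)) + 2*(-142)² = (5670 + 1105) + 2*20164 = 6775 + 40328 = 47103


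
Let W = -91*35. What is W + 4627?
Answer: 1442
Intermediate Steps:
W = -3185
W + 4627 = -3185 + 4627 = 1442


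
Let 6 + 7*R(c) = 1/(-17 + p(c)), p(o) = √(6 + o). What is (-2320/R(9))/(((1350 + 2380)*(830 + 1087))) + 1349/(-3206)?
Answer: -9703811751737/23082391539774 - 1624*√15/7199747829 ≈ -0.42040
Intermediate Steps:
R(c) = -6/7 + 1/(7*(-17 + √(6 + c)))
(-2320/R(9))/(((1350 + 2380)*(830 + 1087))) + 1349/(-3206) = (-2320*7*(-17 + √(6 + 9))/(103 - 6*√(6 + 9)))/(((1350 + 2380)*(830 + 1087))) + 1349/(-3206) = (-2320*7*(-17 + √15)/(103 - 6*√15))/((3730*1917)) + 1349*(-1/3206) = -16240*(-17 + √15)/(103 - 6*√15)/7150410 - 1349/3206 = -16240*(-17 + √15)/(103 - 6*√15)*(1/7150410) - 1349/3206 = -1624*(-17 + √15)/(715041*(103 - 6*√15)) - 1349/3206 = -1349/3206 - 1624*(-17 + √15)/(715041*(103 - 6*√15))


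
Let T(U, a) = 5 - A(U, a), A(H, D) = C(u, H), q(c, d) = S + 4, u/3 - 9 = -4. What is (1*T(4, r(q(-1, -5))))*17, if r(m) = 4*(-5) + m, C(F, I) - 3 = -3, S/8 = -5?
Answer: 85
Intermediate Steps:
u = 15 (u = 27 + 3*(-4) = 27 - 12 = 15)
S = -40 (S = 8*(-5) = -40)
C(F, I) = 0 (C(F, I) = 3 - 3 = 0)
q(c, d) = -36 (q(c, d) = -40 + 4 = -36)
A(H, D) = 0
r(m) = -20 + m
T(U, a) = 5 (T(U, a) = 5 - 1*0 = 5 + 0 = 5)
(1*T(4, r(q(-1, -5))))*17 = (1*5)*17 = 5*17 = 85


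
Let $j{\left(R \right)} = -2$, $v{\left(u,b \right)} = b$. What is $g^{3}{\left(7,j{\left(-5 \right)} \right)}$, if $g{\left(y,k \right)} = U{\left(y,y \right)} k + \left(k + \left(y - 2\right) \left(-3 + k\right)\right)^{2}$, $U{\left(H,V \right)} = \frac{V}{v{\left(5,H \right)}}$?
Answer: $384240583$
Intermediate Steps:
$U{\left(H,V \right)} = \frac{V}{H}$
$g{\left(y,k \right)} = k + \left(k + \left(-3 + k\right) \left(-2 + y\right)\right)^{2}$ ($g{\left(y,k \right)} = \frac{y}{y} k + \left(k + \left(y - 2\right) \left(-3 + k\right)\right)^{2} = 1 k + \left(k + \left(-2 + y\right) \left(-3 + k\right)\right)^{2} = k + \left(k + \left(-3 + k\right) \left(-2 + y\right)\right)^{2}$)
$g^{3}{\left(7,j{\left(-5 \right)} \right)} = \left(-2 + \left(6 - -2 - 21 - 14\right)^{2}\right)^{3} = \left(-2 + \left(6 + 2 - 21 - 14\right)^{2}\right)^{3} = \left(-2 + \left(-27\right)^{2}\right)^{3} = \left(-2 + 729\right)^{3} = 727^{3} = 384240583$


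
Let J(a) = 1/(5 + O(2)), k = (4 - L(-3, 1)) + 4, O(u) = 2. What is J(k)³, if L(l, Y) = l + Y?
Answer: 1/343 ≈ 0.0029155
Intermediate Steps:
L(l, Y) = Y + l
k = 10 (k = (4 - (1 - 3)) + 4 = (4 - 1*(-2)) + 4 = (4 + 2) + 4 = 6 + 4 = 10)
J(a) = ⅐ (J(a) = 1/(5 + 2) = 1/7 = ⅐)
J(k)³ = (⅐)³ = 1/343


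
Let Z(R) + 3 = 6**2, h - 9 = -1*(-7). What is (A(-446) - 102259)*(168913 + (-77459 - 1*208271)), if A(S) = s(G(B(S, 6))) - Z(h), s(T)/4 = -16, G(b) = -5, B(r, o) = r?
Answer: 11956920852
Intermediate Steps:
s(T) = -64 (s(T) = 4*(-16) = -64)
h = 16 (h = 9 - 1*(-7) = 9 + 7 = 16)
Z(R) = 33 (Z(R) = -3 + 6**2 = -3 + 36 = 33)
A(S) = -97 (A(S) = -64 - 1*33 = -64 - 33 = -97)
(A(-446) - 102259)*(168913 + (-77459 - 1*208271)) = (-97 - 102259)*(168913 + (-77459 - 1*208271)) = -102356*(168913 + (-77459 - 208271)) = -102356*(168913 - 285730) = -102356*(-116817) = 11956920852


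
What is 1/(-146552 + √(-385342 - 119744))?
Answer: -73276/10738996895 - I*√505086/21477993790 ≈ -6.8234e-6 - 3.3089e-8*I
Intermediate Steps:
1/(-146552 + √(-385342 - 119744)) = 1/(-146552 + √(-505086)) = 1/(-146552 + I*√505086)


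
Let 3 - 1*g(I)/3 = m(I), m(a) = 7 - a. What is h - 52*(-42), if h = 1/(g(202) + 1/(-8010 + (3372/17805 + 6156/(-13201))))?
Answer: 814168711219265902/372787584079949 ≈ 2184.0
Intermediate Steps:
g(I) = -12 + 3*I (g(I) = 9 - 3*(7 - I) = 9 + (-21 + 3*I) = -12 + 3*I)
h = 627588657286/372787584079949 (h = 1/((-12 + 3*202) + 1/(-8010 + (3372/17805 + 6156/(-13201)))) = 1/((-12 + 606) + 1/(-8010 + (3372*(1/17805) + 6156*(-1/13201)))) = 1/(594 + 1/(-8010 + (1124/5935 - 6156/13201))) = 1/(594 + 1/(-8010 - 21697936/78347935)) = 1/(594 + 1/(-627588657286/78347935)) = 1/(594 - 78347935/627588657286) = 1/(372787584079949/627588657286) = 627588657286/372787584079949 ≈ 0.0016835)
h - 52*(-42) = 627588657286/372787584079949 - 52*(-42) = 627588657286/372787584079949 - 1*(-2184) = 627588657286/372787584079949 + 2184 = 814168711219265902/372787584079949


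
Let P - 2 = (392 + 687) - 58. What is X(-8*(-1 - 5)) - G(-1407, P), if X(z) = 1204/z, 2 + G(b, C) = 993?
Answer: -11591/12 ≈ -965.92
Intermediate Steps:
P = 1023 (P = 2 + ((392 + 687) - 58) = 2 + (1079 - 58) = 2 + 1021 = 1023)
G(b, C) = 991 (G(b, C) = -2 + 993 = 991)
X(-8*(-1 - 5)) - G(-1407, P) = 1204/((-8*(-1 - 5))) - 1*991 = 1204/((-8*(-6))) - 991 = 1204/48 - 991 = 1204*(1/48) - 991 = 301/12 - 991 = -11591/12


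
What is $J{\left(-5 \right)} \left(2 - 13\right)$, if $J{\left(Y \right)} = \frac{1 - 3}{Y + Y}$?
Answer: $- \frac{11}{5} \approx -2.2$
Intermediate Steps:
$J{\left(Y \right)} = - \frac{1}{Y}$ ($J{\left(Y \right)} = - \frac{2}{2 Y} = - 2 \frac{1}{2 Y} = - \frac{1}{Y}$)
$J{\left(-5 \right)} \left(2 - 13\right) = - \frac{1}{-5} \left(2 - 13\right) = \left(-1\right) \left(- \frac{1}{5}\right) \left(-11\right) = \frac{1}{5} \left(-11\right) = - \frac{11}{5}$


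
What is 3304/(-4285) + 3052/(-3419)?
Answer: -24374196/14650415 ≈ -1.6637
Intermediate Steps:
3304/(-4285) + 3052/(-3419) = 3304*(-1/4285) + 3052*(-1/3419) = -3304/4285 - 3052/3419 = -24374196/14650415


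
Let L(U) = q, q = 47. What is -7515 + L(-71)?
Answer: -7468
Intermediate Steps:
L(U) = 47
-7515 + L(-71) = -7515 + 47 = -7468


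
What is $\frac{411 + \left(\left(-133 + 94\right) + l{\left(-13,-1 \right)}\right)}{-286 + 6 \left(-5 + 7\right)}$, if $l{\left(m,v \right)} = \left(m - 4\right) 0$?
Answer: $- \frac{186}{137} \approx -1.3577$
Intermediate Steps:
$l{\left(m,v \right)} = 0$ ($l{\left(m,v \right)} = \left(-4 + m\right) 0 = 0$)
$\frac{411 + \left(\left(-133 + 94\right) + l{\left(-13,-1 \right)}\right)}{-286 + 6 \left(-5 + 7\right)} = \frac{411 + \left(\left(-133 + 94\right) + 0\right)}{-286 + 6 \left(-5 + 7\right)} = \frac{411 + \left(-39 + 0\right)}{-286 + 6 \cdot 2} = \frac{411 - 39}{-286 + 12} = \frac{372}{-274} = 372 \left(- \frac{1}{274}\right) = - \frac{186}{137}$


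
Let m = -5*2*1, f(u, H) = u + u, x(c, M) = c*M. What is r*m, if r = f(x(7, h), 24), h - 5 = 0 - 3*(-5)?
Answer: -2800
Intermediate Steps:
h = 20 (h = 5 + (0 - 3*(-5)) = 5 + (0 + 15) = 5 + 15 = 20)
x(c, M) = M*c
f(u, H) = 2*u
m = -10 (m = -10*1 = -10)
r = 280 (r = 2*(20*7) = 2*140 = 280)
r*m = 280*(-10) = -2800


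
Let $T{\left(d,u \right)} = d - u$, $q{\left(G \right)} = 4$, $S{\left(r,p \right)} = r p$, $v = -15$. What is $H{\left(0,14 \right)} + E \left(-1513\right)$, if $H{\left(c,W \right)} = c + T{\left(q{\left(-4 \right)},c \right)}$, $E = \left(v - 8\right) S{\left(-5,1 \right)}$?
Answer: $-173991$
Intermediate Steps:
$S{\left(r,p \right)} = p r$
$E = 115$ ($E = \left(-15 - 8\right) 1 \left(-5\right) = \left(-23\right) \left(-5\right) = 115$)
$H{\left(c,W \right)} = 4$ ($H{\left(c,W \right)} = c - \left(-4 + c\right) = 4$)
$H{\left(0,14 \right)} + E \left(-1513\right) = 4 + 115 \left(-1513\right) = 4 - 173995 = -173991$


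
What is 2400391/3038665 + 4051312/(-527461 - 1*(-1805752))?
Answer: 2196996884323/554899731645 ≈ 3.9593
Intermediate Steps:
2400391/3038665 + 4051312/(-527461 - 1*(-1805752)) = 2400391*(1/3038665) + 4051312/(-527461 + 1805752) = 342913/434095 + 4051312/1278291 = 2196996884323/554899731645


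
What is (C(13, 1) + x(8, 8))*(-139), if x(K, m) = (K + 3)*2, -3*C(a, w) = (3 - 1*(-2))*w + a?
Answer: -2224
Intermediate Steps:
C(a, w) = -5*w/3 - a/3 (C(a, w) = -((3 - 1*(-2))*w + a)/3 = -((3 + 2)*w + a)/3 = -(5*w + a)/3 = -(a + 5*w)/3 = -5*w/3 - a/3)
x(K, m) = 6 + 2*K (x(K, m) = (3 + K)*2 = 6 + 2*K)
(C(13, 1) + x(8, 8))*(-139) = ((-5/3*1 - ⅓*13) + (6 + 2*8))*(-139) = ((-5/3 - 13/3) + (6 + 16))*(-139) = (-6 + 22)*(-139) = 16*(-139) = -2224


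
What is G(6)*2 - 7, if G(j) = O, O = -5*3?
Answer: -37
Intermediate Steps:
O = -15
G(j) = -15
G(6)*2 - 7 = -15*2 - 7 = -30 - 7 = -37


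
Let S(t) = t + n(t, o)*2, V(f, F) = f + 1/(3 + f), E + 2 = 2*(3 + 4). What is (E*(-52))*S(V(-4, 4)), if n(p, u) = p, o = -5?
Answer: 9360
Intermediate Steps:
E = 12 (E = -2 + 2*(3 + 4) = -2 + 2*7 = -2 + 14 = 12)
S(t) = 3*t (S(t) = t + t*2 = t + 2*t = 3*t)
(E*(-52))*S(V(-4, 4)) = (12*(-52))*(3*((1 + (-4)² + 3*(-4))/(3 - 4))) = -1872*(1 + 16 - 12)/(-1) = -1872*(-1*5) = -1872*(-5) = -624*(-15) = 9360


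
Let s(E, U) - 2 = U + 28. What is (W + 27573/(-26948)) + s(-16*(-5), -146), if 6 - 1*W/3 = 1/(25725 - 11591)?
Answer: -18858167381/190441516 ≈ -99.023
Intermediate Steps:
s(E, U) = 30 + U (s(E, U) = 2 + (U + 28) = 2 + (28 + U) = 30 + U)
W = 254409/14134 (W = 18 - 3/(25725 - 11591) = 18 - 3/14134 = 254409/14134 ≈ 18.000)
(W + 27573/(-26948)) + s(-16*(-5), -146) = (254409/14134 + 27573/(-26948)) + (30 - 146) = (254409/14134 + 27573*(-1/26948)) - 116 = (254409/14134 - 27573/26948) - 116 = 3233048475/190441516 - 116 = -18858167381/190441516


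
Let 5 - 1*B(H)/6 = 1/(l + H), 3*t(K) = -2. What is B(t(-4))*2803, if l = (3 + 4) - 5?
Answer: 142953/2 ≈ 71477.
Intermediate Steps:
t(K) = -⅔ (t(K) = (⅓)*(-2) = -⅔)
l = 2 (l = 7 - 5 = 2)
B(H) = 30 - 6/(2 + H)
B(t(-4))*2803 = (6*(9 + 5*(-⅔))/(2 - ⅔))*2803 = (6*(9 - 10/3)/(4/3))*2803 = (6*(¾)*(17/3))*2803 = (51/2)*2803 = 142953/2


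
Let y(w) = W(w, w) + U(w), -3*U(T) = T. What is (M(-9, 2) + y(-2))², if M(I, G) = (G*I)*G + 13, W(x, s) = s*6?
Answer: 10609/9 ≈ 1178.8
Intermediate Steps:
W(x, s) = 6*s
U(T) = -T/3
y(w) = 17*w/3 (y(w) = 6*w - w/3 = 17*w/3)
M(I, G) = 13 + I*G² (M(I, G) = I*G² + 13 = 13 + I*G²)
(M(-9, 2) + y(-2))² = ((13 - 9*2²) + (17/3)*(-2))² = ((13 - 9*4) - 34/3)² = ((13 - 36) - 34/3)² = (-23 - 34/3)² = (-103/3)² = 10609/9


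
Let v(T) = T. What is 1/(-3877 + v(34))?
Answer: -1/3843 ≈ -0.00026021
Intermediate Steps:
1/(-3877 + v(34)) = 1/(-3877 + 34) = 1/(-3843) = -1/3843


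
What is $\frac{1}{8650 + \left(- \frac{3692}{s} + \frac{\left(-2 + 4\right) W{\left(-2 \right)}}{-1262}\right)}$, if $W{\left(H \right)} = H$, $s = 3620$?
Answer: $\frac{571055}{4939045147} \approx 0.00011562$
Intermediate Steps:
$\frac{1}{8650 + \left(- \frac{3692}{s} + \frac{\left(-2 + 4\right) W{\left(-2 \right)}}{-1262}\right)} = \frac{1}{8650 - \left(\frac{923}{905} - \frac{\left(-2 + 4\right) \left(-2\right)}{-1262}\right)} = \frac{1}{8650 - \left(\frac{923}{905} - 2 \left(-2\right) \left(- \frac{1}{1262}\right)\right)} = \frac{1}{8650 - \frac{580603}{571055}} = \frac{1}{\frac{4939045147}{571055}} = \frac{571055}{4939045147}$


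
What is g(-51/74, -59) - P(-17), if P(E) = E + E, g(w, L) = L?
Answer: -25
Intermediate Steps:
P(E) = 2*E
g(-51/74, -59) - P(-17) = -59 - 2*(-17) = -59 - 1*(-34) = -59 + 34 = -25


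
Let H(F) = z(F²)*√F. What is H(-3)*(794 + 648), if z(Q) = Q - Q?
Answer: 0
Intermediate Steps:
z(Q) = 0
H(F) = 0 (H(F) = 0*√F = 0)
H(-3)*(794 + 648) = 0*(794 + 648) = 0*1442 = 0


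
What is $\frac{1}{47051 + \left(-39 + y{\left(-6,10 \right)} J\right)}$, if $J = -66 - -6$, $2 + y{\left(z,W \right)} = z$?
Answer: $\frac{1}{47492} \approx 2.1056 \cdot 10^{-5}$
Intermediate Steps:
$y{\left(z,W \right)} = -2 + z$
$J = -60$ ($J = -66 + 6 = -60$)
$\frac{1}{47051 + \left(-39 + y{\left(-6,10 \right)} J\right)} = \frac{1}{47051 - \left(39 - \left(-2 - 6\right) \left(-60\right)\right)} = \frac{1}{47051 - -441} = \frac{1}{47051 + \left(-39 + 480\right)} = \frac{1}{47051 + 441} = \frac{1}{47492}$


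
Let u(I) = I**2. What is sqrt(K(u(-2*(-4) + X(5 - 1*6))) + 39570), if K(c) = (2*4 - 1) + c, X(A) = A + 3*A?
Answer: 17*sqrt(137) ≈ 198.98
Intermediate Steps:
X(A) = 4*A
K(c) = 7 + c (K(c) = (8 - 1) + c = 7 + c)
sqrt(K(u(-2*(-4) + X(5 - 1*6))) + 39570) = sqrt((7 + (-2*(-4) + 4*(5 - 1*6))**2) + 39570) = sqrt((7 + (8 + 4*(5 - 6))**2) + 39570) = sqrt((7 + (8 + 4*(-1))**2) + 39570) = sqrt((7 + (8 - 4)**2) + 39570) = sqrt((7 + 4**2) + 39570) = sqrt((7 + 16) + 39570) = sqrt(23 + 39570) = sqrt(39593) = 17*sqrt(137)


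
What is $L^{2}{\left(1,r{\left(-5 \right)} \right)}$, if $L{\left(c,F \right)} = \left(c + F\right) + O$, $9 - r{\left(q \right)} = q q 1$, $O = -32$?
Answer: $2209$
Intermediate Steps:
$r{\left(q \right)} = 9 - q^{2}$ ($r{\left(q \right)} = 9 - q q 1 = 9 - q^{2} \cdot 1 = 9 - q^{2}$)
$L{\left(c,F \right)} = -32 + F + c$ ($L{\left(c,F \right)} = \left(c + F\right) - 32 = \left(F + c\right) - 32 = -32 + F + c$)
$L^{2}{\left(1,r{\left(-5 \right)} \right)} = \left(-32 + \left(9 - \left(-5\right)^{2}\right) + 1\right)^{2} = \left(-32 + \left(9 - 25\right) + 1\right)^{2} = \left(-32 - 16 + 1\right)^{2} = \left(-47\right)^{2} = 2209$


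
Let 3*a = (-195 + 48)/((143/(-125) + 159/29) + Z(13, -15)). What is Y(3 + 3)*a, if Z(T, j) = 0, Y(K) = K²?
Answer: -1598625/3932 ≈ -406.57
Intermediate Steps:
a = -177625/15728 (a = ((-195 + 48)/((143/(-125) + 159/29) + 0))/3 = (-147/((143*(-1/125) + 159*(1/29)) + 0))/3 = (-147/((-143/125 + 159/29) + 0))/3 = (-147/(15728/3625 + 0))/3 = (-147/15728/3625)/3 = (-147*3625/15728)/3 = (⅓)*(-532875/15728) = -177625/15728 ≈ -11.294)
Y(3 + 3)*a = (3 + 3)²*(-177625/15728) = 6²*(-177625/15728) = 36*(-177625/15728) = -1598625/3932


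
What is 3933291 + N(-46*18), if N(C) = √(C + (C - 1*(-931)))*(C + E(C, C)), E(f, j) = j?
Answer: 3933291 - 8280*I*√29 ≈ 3.9333e+6 - 44589.0*I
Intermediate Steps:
N(C) = 2*C*√(931 + 2*C) (N(C) = √(C + (C - 1*(-931)))*(C + C) = √(C + (C + 931))*(2*C) = √(C + (931 + C))*(2*C) = √(931 + 2*C)*(2*C) = 2*C*√(931 + 2*C))
3933291 + N(-46*18) = 3933291 + 2*(-46*18)*√(931 + 2*(-46*18)) = 3933291 + 2*(-828)*√(931 + 2*(-828)) = 3933291 + 2*(-828)*√(931 - 1656) = 3933291 + 2*(-828)*√(-725) = 3933291 + 2*(-828)*(5*I*√29) = 3933291 - 8280*I*√29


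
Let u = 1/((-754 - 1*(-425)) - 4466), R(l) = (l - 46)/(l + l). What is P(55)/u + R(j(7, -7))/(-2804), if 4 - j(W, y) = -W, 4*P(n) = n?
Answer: -4067166915/61688 ≈ -65931.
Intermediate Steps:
P(n) = n/4
j(W, y) = 4 + W (j(W, y) = 4 - (-1)*W = 4 + W)
R(l) = (-46 + l)/(2*l) (R(l) = (-46 + l)/((2*l)) = (-46 + l)*(1/(2*l)) = (-46 + l)/(2*l))
u = -1/4795 (u = 1/((-754 + 425) - 4466) = 1/(-329 - 4466) = 1/(-4795) = -1/4795 ≈ -0.00020855)
P(55)/u + R(j(7, -7))/(-2804) = ((¼)*55)/(-1/4795) + ((-46 + (4 + 7))/(2*(4 + 7)))/(-2804) = (55/4)*(-4795) + ((½)*(-46 + 11)/11)*(-1/2804) = -263725/4 + ((½)*(1/11)*(-35))*(-1/2804) = -263725/4 - 35/22*(-1/2804) = -263725/4 + 35/61688 = -4067166915/61688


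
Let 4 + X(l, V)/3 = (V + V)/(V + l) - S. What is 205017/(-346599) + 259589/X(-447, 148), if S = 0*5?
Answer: -2989214523509/172375236 ≈ -17341.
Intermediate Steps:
S = 0
X(l, V) = -12 + 6*V/(V + l) (X(l, V) = -12 + 3*((V + V)/(V + l) - 1*0) = -12 + 3*((2*V)/(V + l) + 0) = -12 + 3*(2*V/(V + l) + 0) = -12 + 3*(2*V/(V + l)) = -12 + 6*V/(V + l))
205017/(-346599) + 259589/X(-447, 148) = 205017/(-346599) + 259589/((6*(-1*148 - 2*(-447))/(148 - 447))) = 205017*(-1/346599) + 259589/((6*(-148 + 894)/(-299))) = -68339/115533 + 259589/((6*(-1/299)*746)) = -68339/115533 + 259589/(-4476/299) = -68339/115533 + 259589*(-299/4476) = -68339/115533 - 77617111/4476 = -2989214523509/172375236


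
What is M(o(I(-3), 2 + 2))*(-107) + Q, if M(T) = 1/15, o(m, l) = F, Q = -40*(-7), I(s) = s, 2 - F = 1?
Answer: 4093/15 ≈ 272.87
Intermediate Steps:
F = 1 (F = 2 - 1*1 = 2 - 1 = 1)
Q = 280
o(m, l) = 1
M(T) = 1/15
M(o(I(-3), 2 + 2))*(-107) + Q = (1/15)*(-107) + 280 = -107/15 + 280 = 4093/15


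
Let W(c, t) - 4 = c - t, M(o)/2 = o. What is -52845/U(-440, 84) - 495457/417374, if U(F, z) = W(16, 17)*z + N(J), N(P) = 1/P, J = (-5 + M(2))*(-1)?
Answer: -22181479651/105595622 ≈ -210.06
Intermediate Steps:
M(o) = 2*o
J = 1 (J = (-5 + 2*2)*(-1) = (-5 + 4)*(-1) = -1*(-1) = 1)
W(c, t) = 4 + c - t (W(c, t) = 4 + (c - t) = 4 + c - t)
U(F, z) = 1 + 3*z (U(F, z) = (4 + 16 - 1*17)*z + 1/1 = (4 + 16 - 17)*z + 1 = 3*z + 1 = 1 + 3*z)
-52845/U(-440, 84) - 495457/417374 = -52845/(1 + 3*84) - 495457/417374 = -52845/(1 + 252) - 495457*1/417374 = -52845/253 - 495457/417374 = -22181479651/105595622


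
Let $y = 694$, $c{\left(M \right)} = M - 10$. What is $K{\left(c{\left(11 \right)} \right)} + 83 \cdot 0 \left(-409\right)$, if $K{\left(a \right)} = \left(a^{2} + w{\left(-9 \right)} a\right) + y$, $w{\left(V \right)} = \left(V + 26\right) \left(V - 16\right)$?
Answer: $270$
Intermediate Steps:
$c{\left(M \right)} = -10 + M$
$w{\left(V \right)} = \left(-16 + V\right) \left(26 + V\right)$ ($w{\left(V \right)} = \left(26 + V\right) \left(-16 + V\right) = \left(-16 + V\right) \left(26 + V\right)$)
$K{\left(a \right)} = 694 + a^{2} - 425 a$ ($K{\left(a \right)} = \left(a^{2} + \left(-416 + \left(-9\right)^{2} + 10 \left(-9\right)\right) a\right) + 694 = \left(a^{2} + \left(-416 + 81 - 90\right) a\right) + 694 = \left(a^{2} - 425 a\right) + 694 = 694 + a^{2} - 425 a$)
$K{\left(c{\left(11 \right)} \right)} + 83 \cdot 0 \left(-409\right) = \left(694 + \left(-10 + 11\right)^{2} - 425 \left(-10 + 11\right)\right) + 83 \cdot 0 \left(-409\right) = \left(694 + 1^{2} - 425\right) + 0 \left(-409\right) = \left(694 + 1 - 425\right) + 0 = 270 + 0 = 270$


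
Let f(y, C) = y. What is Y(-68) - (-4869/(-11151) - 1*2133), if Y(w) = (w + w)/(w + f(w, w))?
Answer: 2643485/1239 ≈ 2133.6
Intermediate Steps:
Y(w) = 1 (Y(w) = (w + w)/(w + w) = (2*w)/((2*w)) = (2*w)*(1/(2*w)) = 1)
Y(-68) - (-4869/(-11151) - 1*2133) = 1 - (-4869/(-11151) - 1*2133) = 1 - (-4869*(-1/11151) - 2133) = 1 - (541/1239 - 2133) = 1 - 1*(-2642246/1239) = 1 + 2642246/1239 = 2643485/1239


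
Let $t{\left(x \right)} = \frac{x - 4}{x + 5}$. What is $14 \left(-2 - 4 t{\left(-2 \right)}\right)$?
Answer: $84$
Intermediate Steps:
$t{\left(x \right)} = \frac{-4 + x}{5 + x}$
$14 \left(-2 - 4 t{\left(-2 \right)}\right) = 14 \left(-2 - 4 \frac{-4 - 2}{5 - 2}\right) = 14 \left(-2 - 4 \cdot \frac{1}{3} \left(-6\right)\right) = 14 \left(-2 - -8\right) = 14 \left(-2 + 8\right) = 14 \cdot 6 = 84$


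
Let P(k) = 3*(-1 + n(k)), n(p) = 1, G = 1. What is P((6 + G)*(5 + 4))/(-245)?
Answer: 0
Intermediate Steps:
P(k) = 0 (P(k) = 3*(-1 + 1) = 3*0 = 0)
P((6 + G)*(5 + 4))/(-245) = 0/(-245) = 0*(-1/245) = 0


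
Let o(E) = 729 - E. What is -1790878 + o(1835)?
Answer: -1791984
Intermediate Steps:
-1790878 + o(1835) = -1790878 + (729 - 1*1835) = -1790878 + (729 - 1835) = -1790878 - 1106 = -1791984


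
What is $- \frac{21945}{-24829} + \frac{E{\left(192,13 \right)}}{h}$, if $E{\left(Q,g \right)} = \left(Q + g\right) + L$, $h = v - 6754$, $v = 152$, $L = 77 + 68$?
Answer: $\frac{9727910}{11708647} \approx 0.83083$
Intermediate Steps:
$L = 145$
$h = -6602$ ($h = 152 - 6754 = -6602$)
$E{\left(Q,g \right)} = 145 + Q + g$ ($E{\left(Q,g \right)} = \left(Q + g\right) + 145 = 145 + Q + g$)
$- \frac{21945}{-24829} + \frac{E{\left(192,13 \right)}}{h} = - \frac{21945}{-24829} + \frac{145 + 192 + 13}{-6602} = \left(-21945\right) \left(- \frac{1}{24829}\right) + 350 \left(- \frac{1}{6602}\right) = \frac{3135}{3547} - \frac{175}{3301} = \frac{9727910}{11708647}$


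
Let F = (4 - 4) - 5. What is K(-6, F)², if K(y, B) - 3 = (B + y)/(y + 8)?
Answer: 25/4 ≈ 6.2500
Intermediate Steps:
F = -5 (F = 0 - 5 = -5)
K(y, B) = 3 + (B + y)/(8 + y) (K(y, B) = 3 + (B + y)/(y + 8) = 3 + (B + y)/(8 + y))
K(-6, F)² = ((24 - 5 + 4*(-6))/(8 - 6))² = ((24 - 5 - 24)/2)² = ((½)*(-5))² = (-5/2)² = 25/4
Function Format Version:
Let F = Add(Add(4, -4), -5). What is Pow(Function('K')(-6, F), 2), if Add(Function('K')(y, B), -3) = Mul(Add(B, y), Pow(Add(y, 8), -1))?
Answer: Rational(25, 4) ≈ 6.2500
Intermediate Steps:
F = -5 (F = Add(0, -5) = -5)
Function('K')(y, B) = Add(3, Mul(Pow(Add(8, y), -1), Add(B, y))) (Function('K')(y, B) = Add(3, Mul(Add(B, y), Pow(Add(y, 8), -1))) = Add(3, Mul(Add(B, y), Pow(Add(8, y), -1))) = Add(3, Mul(Pow(Add(8, y), -1), Add(B, y))))
Pow(Function('K')(-6, F), 2) = Pow(Mul(Pow(Add(8, -6), -1), Add(24, -5, Mul(4, -6))), 2) = Pow(Mul(Pow(2, -1), Add(24, -5, -24)), 2) = Pow(Mul(Rational(1, 2), -5), 2) = Pow(Rational(-5, 2), 2) = Rational(25, 4)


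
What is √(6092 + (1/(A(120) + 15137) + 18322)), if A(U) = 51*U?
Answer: √11031711257543/21257 ≈ 156.25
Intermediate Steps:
√(6092 + (1/(A(120) + 15137) + 18322)) = √(6092 + (1/(51*120 + 15137) + 18322)) = √(6092 + (1/(6120 + 15137) + 18322)) = √(6092 + (1/21257 + 18322)) = √(6092 + 389470755/21257) = √(518968399/21257) = √11031711257543/21257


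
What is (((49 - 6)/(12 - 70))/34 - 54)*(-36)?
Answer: 958779/493 ≈ 1944.8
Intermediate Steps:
(((49 - 6)/(12 - 70))/34 - 54)*(-36) = ((43/(-58))*(1/34) - 54)*(-36) = ((43*(-1/58))*(1/34) - 54)*(-36) = (-43/58*1/34 - 54)*(-36) = (-43/1972 - 54)*(-36) = -106531/1972*(-36) = 958779/493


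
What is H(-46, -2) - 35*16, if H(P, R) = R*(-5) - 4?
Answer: -554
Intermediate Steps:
H(P, R) = -4 - 5*R (H(P, R) = -5*R - 4 = -4 - 5*R)
H(-46, -2) - 35*16 = (-4 - 5*(-2)) - 35*16 = (-4 + 10) - 1*560 = 6 - 560 = -554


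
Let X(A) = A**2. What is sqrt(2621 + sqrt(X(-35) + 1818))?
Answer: sqrt(2621 + sqrt(3043)) ≈ 51.732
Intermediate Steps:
sqrt(2621 + sqrt(X(-35) + 1818)) = sqrt(2621 + sqrt((-35)**2 + 1818)) = sqrt(2621 + sqrt(1225 + 1818)) = sqrt(2621 + sqrt(3043))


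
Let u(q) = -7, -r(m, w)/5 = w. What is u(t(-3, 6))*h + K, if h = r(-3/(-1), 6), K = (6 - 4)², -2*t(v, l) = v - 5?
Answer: 214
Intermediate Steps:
r(m, w) = -5*w
t(v, l) = 5/2 - v/2 (t(v, l) = -(v - 5)/2 = -(-5 + v)/2 = 5/2 - v/2)
K = 4 (K = 2² = 4)
h = -30 (h = -5*6 = -30)
u(t(-3, 6))*h + K = -7*(-30) + 4 = 210 + 4 = 214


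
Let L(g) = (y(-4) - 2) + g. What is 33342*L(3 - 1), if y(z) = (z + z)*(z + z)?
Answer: 2133888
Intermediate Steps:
y(z) = 4*z² (y(z) = (2*z)*(2*z) = 4*z²)
L(g) = 62 + g (L(g) = (4*(-4)² - 2) + g = (4*16 - 2) + g = (64 - 2) + g = 62 + g)
33342*L(3 - 1) = 33342*(62 + (3 - 1)) = 33342*(62 + 2) = 33342*64 = 2133888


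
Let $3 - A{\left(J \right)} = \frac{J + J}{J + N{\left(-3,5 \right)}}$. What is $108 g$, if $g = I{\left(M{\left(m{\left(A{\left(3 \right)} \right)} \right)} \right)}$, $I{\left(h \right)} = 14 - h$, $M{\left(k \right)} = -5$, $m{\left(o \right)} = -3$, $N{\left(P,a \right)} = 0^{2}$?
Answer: $2052$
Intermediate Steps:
$N{\left(P,a \right)} = 0$
$A{\left(J \right)} = 1$ ($A{\left(J \right)} = 3 - \frac{J + J}{J + 0} = 3 - \frac{2 J}{J} = 3 - 2 = 1$)
$g = 19$ ($g = 14 - -5 = 14 + 5 = 19$)
$108 g = 108 \cdot 19 = 2052$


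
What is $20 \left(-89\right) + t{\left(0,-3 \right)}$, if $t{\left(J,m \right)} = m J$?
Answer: $-1780$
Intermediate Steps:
$t{\left(J,m \right)} = J m$
$20 \left(-89\right) + t{\left(0,-3 \right)} = 20 \left(-89\right) + 0 \left(-3\right) = -1780 + 0 = -1780$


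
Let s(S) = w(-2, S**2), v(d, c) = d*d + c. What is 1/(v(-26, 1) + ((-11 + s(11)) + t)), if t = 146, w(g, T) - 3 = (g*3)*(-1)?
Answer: 1/821 ≈ 0.0012180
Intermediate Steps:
v(d, c) = c + d**2 (v(d, c) = d**2 + c = c + d**2)
w(g, T) = 3 - 3*g (w(g, T) = 3 + (g*3)*(-1) = 3 + (3*g)*(-1) = 3 - 3*g)
s(S) = 9 (s(S) = 3 - 3*(-2) = 3 + 6 = 9)
1/(v(-26, 1) + ((-11 + s(11)) + t)) = 1/((1 + (-26)**2) + ((-11 + 9) + 146)) = 1/((1 + 676) + (-2 + 146)) = 1/(677 + 144) = 1/821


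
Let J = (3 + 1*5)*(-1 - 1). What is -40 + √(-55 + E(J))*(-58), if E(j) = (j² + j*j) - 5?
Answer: -40 - 116*√113 ≈ -1273.1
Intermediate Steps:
J = -16 (J = (3 + 5)*(-2) = 8*(-2) = -16)
E(j) = -5 + 2*j² (E(j) = (j² + j²) - 5 = 2*j² - 5 = -5 + 2*j²)
-40 + √(-55 + E(J))*(-58) = -40 + √(-55 + (-5 + 2*(-16)²))*(-58) = -40 + √(-55 + (-5 + 2*256))*(-58) = -40 + √(-55 + (-5 + 512))*(-58) = -40 + √(-55 + 507)*(-58) = -40 + √452*(-58) = -40 + (2*√113)*(-58) = -40 - 116*√113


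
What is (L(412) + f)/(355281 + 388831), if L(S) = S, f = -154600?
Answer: -38547/186028 ≈ -0.20721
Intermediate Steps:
(L(412) + f)/(355281 + 388831) = (412 - 154600)/(355281 + 388831) = -154188/744112 = -154188*1/744112 = -38547/186028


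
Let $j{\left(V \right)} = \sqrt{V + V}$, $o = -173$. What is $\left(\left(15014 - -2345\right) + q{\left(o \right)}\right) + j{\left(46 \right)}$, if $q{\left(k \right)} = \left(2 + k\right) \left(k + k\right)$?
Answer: $76525 + 2 \sqrt{23} \approx 76535.0$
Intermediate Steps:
$q{\left(k \right)} = 2 k \left(2 + k\right)$ ($q{\left(k \right)} = \left(2 + k\right) 2 k = 2 k \left(2 + k\right)$)
$j{\left(V \right)} = \sqrt{2} \sqrt{V}$ ($j{\left(V \right)} = \sqrt{2 V} = \sqrt{2} \sqrt{V}$)
$\left(\left(15014 - -2345\right) + q{\left(o \right)}\right) + j{\left(46 \right)} = \left(\left(15014 - -2345\right) + 2 \left(-173\right) \left(2 - 173\right)\right) + \sqrt{2} \sqrt{46} = \left(\left(15014 + 2345\right) + 2 \left(-173\right) \left(-171\right)\right) + 2 \sqrt{23} = \left(17359 + 59166\right) + 2 \sqrt{23} = 76525 + 2 \sqrt{23}$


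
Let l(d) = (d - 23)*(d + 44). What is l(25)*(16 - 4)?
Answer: 1656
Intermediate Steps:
l(d) = (-23 + d)*(44 + d)
l(25)*(16 - 4) = (-1012 + 25² + 21*25)*(16 - 4) = (-1012 + 625 + 525)*12 = 138*12 = 1656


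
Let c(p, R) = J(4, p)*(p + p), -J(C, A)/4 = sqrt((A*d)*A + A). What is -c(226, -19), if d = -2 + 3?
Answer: 1808*sqrt(51302) ≈ 4.0951e+5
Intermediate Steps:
d = 1
J(C, A) = -4*sqrt(A + A**2) (J(C, A) = -4*sqrt((A*1)*A + A) = -4*sqrt(A*A + A) = -4*sqrt(A**2 + A) = -4*sqrt(A + A**2))
c(p, R) = -8*p*sqrt(p*(1 + p)) (c(p, R) = (-4*sqrt(p*(1 + p)))*(p + p) = (-4*sqrt(p*(1 + p)))*(2*p) = -8*p*sqrt(p*(1 + p)))
-c(226, -19) = -(-8)*226*sqrt(226*(1 + 226)) = -(-8)*226*sqrt(226*227) = -(-8)*226*sqrt(51302) = -(-1808)*sqrt(51302) = 1808*sqrt(51302)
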